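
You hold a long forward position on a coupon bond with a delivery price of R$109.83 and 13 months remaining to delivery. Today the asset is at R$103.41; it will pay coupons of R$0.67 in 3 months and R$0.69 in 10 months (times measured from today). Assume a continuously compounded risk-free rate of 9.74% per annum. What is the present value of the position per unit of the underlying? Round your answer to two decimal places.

PV(remaining coupons) I = 0.67·e^(−0.0974·3/12) + 0.69·e^(−0.0974·10/12) = 1.2901
Current forward F = (S − I)·e^(rT) = (103.41 − 1.2901)·e^(0.0974·13/12) = 102.1199 × 1.111285 = 113.4843
Value (long) = (F − K)·e^(−rT) = (113.4843 − 109.83) × 0.899859 = 3.2884
Value = R$3.29

R$3.29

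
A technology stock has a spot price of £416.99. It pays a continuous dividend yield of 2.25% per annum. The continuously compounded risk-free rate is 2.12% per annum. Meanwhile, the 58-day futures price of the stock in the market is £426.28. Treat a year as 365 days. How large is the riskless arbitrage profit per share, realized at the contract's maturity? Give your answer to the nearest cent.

£9.38 per share

Fair futures: F* = S·e^(carry·T), with carry = (r − q) = 0.0212 − 0.0225 = -0.0013
F* = 416.99 · e^(-0.0013 × 58/365) = 416.99 · e^-0.000207 = 416.99 × 0.999793 = £416.9037
Market £426.28 > fair £416.9037: forward overpriced → cash-and-carry (buy spot, short the forward).
At maturity, profit = |F_mkt − F*| = |426.28 − 416.9037| = £9.38 per share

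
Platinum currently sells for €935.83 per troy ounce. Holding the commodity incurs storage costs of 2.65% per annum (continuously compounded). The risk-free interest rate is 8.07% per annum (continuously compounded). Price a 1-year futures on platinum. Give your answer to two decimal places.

Net carry = r + u − y = 0.0807 + 0.0265 − 0.0000 = 0.1072
F = S·e^((r+u−y)T) = 935.83 · e^(0.1072 × 1) = 935.83 · e^0.107200
= 935.83 × 1.113157 = €1,041.73 per troy ounce

€1,041.73 per troy ounce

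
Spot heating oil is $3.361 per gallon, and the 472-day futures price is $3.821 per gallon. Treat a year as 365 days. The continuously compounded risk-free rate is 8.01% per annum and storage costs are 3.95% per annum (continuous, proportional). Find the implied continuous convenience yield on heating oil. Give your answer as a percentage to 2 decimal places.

2.04%

F = S·e^((r+u−y)T) ⇒ (r+u−y) = ln(F/S)/T
ln(3.821/3.361) = 0.128274; /T ⇒ 0.099195
y = r + u − ln(F/S)/T = 0.0801 + 0.0395 − 0.099195 = 0.020405
y = 2.04%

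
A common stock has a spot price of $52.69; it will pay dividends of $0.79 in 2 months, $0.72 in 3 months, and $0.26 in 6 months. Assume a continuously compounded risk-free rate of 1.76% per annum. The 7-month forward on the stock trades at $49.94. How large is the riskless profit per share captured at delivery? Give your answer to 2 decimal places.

PV(dividends) I = 0.79·e^(−0.0176·2/12) + 0.72·e^(−0.0176·3/12) + 0.26·e^(−0.0176·6/12) = 1.7622
Fair forward F* = (S − I)·e^(rT) = (52.69 − 1.7622)·e^0.010267 = 50.9278 × 1.010320 = 51.4534
Market $49.94 < fair 51.4534: forward underpriced → reverse cash-and-carry (short the stock, invest proceeds at r, pay the dividends, go long the forward).
Profit at T = |F_mkt − F*| = |49.94 − 51.4534| = $1.51 per share

$1.51 per share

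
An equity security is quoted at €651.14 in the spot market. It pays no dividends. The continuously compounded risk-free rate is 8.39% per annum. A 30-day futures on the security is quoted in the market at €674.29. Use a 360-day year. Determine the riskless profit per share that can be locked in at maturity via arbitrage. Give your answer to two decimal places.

Fair futures: F* = S·e^(carry·T), with carry = r = 0.0839
F* = 651.14 · e^(0.0839 × 30/360) = 651.14 · e^0.006992 = 651.14 × 1.007017 = €655.7090
Market €674.29 > fair €655.7090: forward overpriced → cash-and-carry (buy spot, short the forward).
At maturity, profit = |F_mkt − F*| = |674.29 − 655.7090| = €18.58 per share

€18.58 per share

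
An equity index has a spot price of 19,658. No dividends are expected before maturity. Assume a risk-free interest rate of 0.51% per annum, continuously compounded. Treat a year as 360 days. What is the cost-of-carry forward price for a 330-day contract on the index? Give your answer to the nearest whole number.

19,750

F = S·e^(rT) = 19658 · e^(0.0051 × 330/360)
= 19658 · e^0.004675 = 19658 × 1.004686
F = 19,750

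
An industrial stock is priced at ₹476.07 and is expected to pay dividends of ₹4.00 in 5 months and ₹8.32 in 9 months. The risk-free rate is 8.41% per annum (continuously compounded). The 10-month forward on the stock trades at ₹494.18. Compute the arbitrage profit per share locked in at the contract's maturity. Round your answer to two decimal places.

₹3.93 per share

PV(dividends) I = 4.00·e^(−0.0841·5/12) + 8.32·e^(−0.0841·9/12) = 11.6737
Fair forward F* = (S − I)·e^(rT) = (476.07 − 11.6737)·e^0.070083 = 464.3963 × 1.072597 = 498.1101
Market ₹494.18 < fair 498.1101: forward underpriced → reverse cash-and-carry (short the stock, invest proceeds at r, pay the dividends, go long the forward).
Profit at T = |F_mkt − F*| = |494.18 − 498.1101| = ₹3.93 per share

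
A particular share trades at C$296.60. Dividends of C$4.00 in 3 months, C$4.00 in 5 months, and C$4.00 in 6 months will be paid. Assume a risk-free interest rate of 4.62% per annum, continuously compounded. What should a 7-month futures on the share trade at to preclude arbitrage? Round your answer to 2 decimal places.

C$292.59

PV(dividends) I = 4.00·e^(−0.0462·3/12) + 4.00·e^(−0.0462·5/12) + 4.00·e^(−0.0462·6/12)
I = 3.9541 + 3.9237 + 3.9087 = 11.7865
F = (S − I)·e^(rT) = (296.60 − 11.7865) · e^(0.0462·7/12)
= 284.8135 · e^0.026950 = 284.8135 × 1.027316 = C$292.59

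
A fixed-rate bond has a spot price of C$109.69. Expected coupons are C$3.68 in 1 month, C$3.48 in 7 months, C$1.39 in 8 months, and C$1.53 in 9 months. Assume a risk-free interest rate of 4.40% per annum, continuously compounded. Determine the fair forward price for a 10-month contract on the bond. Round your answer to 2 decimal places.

PV(coupons) I = 3.68·e^(−0.0440·1/12) + 3.48·e^(−0.0440·7/12) + 1.39·e^(−0.0440·8/12) + 1.53·e^(−0.0440·9/12)
I = 3.6665 + 3.3918 + 1.3498 + 1.4803 = 9.8884
F = (S − I)·e^(rT) = (109.69 − 9.8884) · e^(0.0440·10/12)
= 99.8016 · e^0.036667 = 99.8016 × 1.037348 = C$103.53

C$103.53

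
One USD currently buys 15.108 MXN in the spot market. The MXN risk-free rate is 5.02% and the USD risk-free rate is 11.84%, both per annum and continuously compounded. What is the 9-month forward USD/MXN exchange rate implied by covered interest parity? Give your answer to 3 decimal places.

F = S·e^((r_MXN − r_USD)T) = 15.108 · e^((0.0502 − 0.1184) × 9/12)
= 15.108 · e^-0.051150 = 15.108 × 0.950136
F = 14.355 MXN per USD

14.355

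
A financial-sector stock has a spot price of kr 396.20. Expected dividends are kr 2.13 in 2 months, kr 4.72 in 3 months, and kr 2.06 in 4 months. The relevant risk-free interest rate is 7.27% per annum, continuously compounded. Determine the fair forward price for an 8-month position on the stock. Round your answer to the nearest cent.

PV(dividends) I = 2.13·e^(−0.0727·2/12) + 4.72·e^(−0.0727·3/12) + 2.06·e^(−0.0727·4/12)
I = 2.1043 + 4.6350 + 2.0107 = 8.7500
F = (S − I)·e^(rT) = (396.20 − 8.7500) · e^(0.0727·8/12)
= 387.4500 · e^0.048467 = 387.4500 × 1.049661 = kr 406.69

kr 406.69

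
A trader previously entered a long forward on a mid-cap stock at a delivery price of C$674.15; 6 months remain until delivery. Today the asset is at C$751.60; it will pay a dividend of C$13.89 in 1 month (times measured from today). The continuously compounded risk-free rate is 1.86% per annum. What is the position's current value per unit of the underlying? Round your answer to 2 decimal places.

C$69.82

PV(remaining dividends) I = 13.89·e^(−0.0186·1/12) = 13.8685
Current forward F = (S − I)·e^(rT) = (751.60 − 13.8685)·e^(0.0186·6/12) = 737.7315 × 1.009343 = 744.6241
Value (long) = (F − K)·e^(−rT) = (744.6241 − 674.15) × 0.990743 = 69.8217
Value = C$69.82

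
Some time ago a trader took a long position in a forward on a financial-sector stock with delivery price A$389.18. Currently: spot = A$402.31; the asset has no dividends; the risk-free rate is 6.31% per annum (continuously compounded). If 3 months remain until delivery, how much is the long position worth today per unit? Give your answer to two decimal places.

Current fair forward for the remaining 3 months: F = S·e^(r·T), r = 0.0631
F = 402.31 · e^(0.0631 × 3/12) = 402.31 × 1.015900 = 408.7067
Value of long forward = (F − K)·e^(−rT) = (408.7067 − 389.18) · e^(−0.0631·3/12)
= 19.5267 × 0.984349 = 19.22

A$19.22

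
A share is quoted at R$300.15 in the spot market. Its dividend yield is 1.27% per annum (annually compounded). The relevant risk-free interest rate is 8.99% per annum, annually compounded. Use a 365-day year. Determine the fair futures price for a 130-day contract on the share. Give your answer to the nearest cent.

R$308.11

F = S · (1+r)^T / (1+q)^T
= 300.15 × 1.031136 / 1.004505 = 300.15 × 1.026512
F = R$308.11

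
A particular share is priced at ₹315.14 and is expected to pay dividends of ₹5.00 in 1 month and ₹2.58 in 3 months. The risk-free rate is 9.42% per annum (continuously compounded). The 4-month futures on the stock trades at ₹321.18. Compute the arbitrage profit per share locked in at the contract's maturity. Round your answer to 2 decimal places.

₹3.71 per share

PV(dividends) I = 5.00·e^(−0.0942·1/12) + 2.58·e^(−0.0942·3/12) = 7.4809
Fair futures F* = (S − I)·e^(rT) = (315.14 − 7.4809)·e^0.031400 = 307.6591 × 1.031898 = 317.4728
Market ₹321.18 > fair 317.4728: forward overpriced → cash-and-carry (borrow at r, buy the stock and collect the dividends, short the forward).
Profit at T = |F_mkt − F*| = |321.18 − 317.4728| = ₹3.71 per share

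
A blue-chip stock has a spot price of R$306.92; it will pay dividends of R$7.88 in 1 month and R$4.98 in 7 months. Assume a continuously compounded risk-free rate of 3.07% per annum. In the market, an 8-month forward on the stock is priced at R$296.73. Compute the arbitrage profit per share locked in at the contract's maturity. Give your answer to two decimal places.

PV(dividends) I = 7.88·e^(−0.0307·1/12) + 4.98·e^(−0.0307·7/12) = 12.7515
Fair forward F* = (S − I)·e^(rT) = (306.92 − 12.7515)·e^0.020467 = 294.1685 × 1.020678 = 300.2513
Market R$296.73 < fair 300.2513: forward underpriced → reverse cash-and-carry (short the stock, invest proceeds at r, pay the dividends, go long the forward).
Profit at T = |F_mkt − F*| = |296.73 − 300.2513| = R$3.52 per share

R$3.52 per share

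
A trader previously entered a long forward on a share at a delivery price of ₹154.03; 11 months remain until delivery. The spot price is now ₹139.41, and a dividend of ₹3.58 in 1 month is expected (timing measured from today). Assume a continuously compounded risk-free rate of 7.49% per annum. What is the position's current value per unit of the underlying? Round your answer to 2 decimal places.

-₹7.96

PV(remaining dividends) I = 3.58·e^(−0.0749·1/12) = 3.5577
Current forward F = (S − I)·e^(rT) = (139.41 − 3.5577)·e^(0.0749·11/12) = 135.8523 × 1.071070 = 145.5073
Value (long) = (F − K)·e^(−rT) = (145.5073 − 154.03) × 0.933646 = -7.9572
Value = -₹7.96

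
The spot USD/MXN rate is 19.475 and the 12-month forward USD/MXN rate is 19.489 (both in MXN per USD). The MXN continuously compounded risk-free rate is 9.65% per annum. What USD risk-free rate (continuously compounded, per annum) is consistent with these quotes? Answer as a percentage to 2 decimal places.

9.58%

F = S·e^((r_MXN − r_USD)T) ⇒ r_USD = r_MXN − ln(F/S)/T
ln(19.489/19.475) = 0.000719; /(12/12) = 0.000719
r_USD = 0.0965 − 0.000719 = 0.095781
r_USD = 9.58%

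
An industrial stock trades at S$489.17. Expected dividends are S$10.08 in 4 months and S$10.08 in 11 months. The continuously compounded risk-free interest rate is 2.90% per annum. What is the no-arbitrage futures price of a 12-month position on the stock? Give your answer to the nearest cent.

S$483.18

PV(dividends) I = 10.08·e^(−0.0290·4/12) + 10.08·e^(−0.0290·11/12)
I = 9.9830 + 9.8156 = 19.7986
F = (S − I)·e^(rT) = (489.17 − 19.7986) · e^(0.0290·12/12)
= 469.3714 · e^0.029000 = 469.3714 × 1.029425 = S$483.18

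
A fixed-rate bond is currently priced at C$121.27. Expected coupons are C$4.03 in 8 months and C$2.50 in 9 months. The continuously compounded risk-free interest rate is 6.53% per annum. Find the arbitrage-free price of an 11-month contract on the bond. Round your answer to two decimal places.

C$122.13

PV(coupons) I = 4.03·e^(−0.0653·8/12) + 2.50·e^(−0.0653·9/12)
I = 3.8583 + 2.3805 = 6.2388
F = (S − I)·e^(rT) = (121.27 − 6.2388) · e^(0.0653·11/12)
= 115.0312 · e^0.059858 = 115.0312 × 1.061686 = C$122.13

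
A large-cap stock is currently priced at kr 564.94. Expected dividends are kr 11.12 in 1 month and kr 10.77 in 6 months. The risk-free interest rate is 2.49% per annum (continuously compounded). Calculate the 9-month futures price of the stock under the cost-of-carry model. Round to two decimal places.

kr 553.45

PV(dividends) I = 11.12·e^(−0.0249·1/12) + 10.77·e^(−0.0249·6/12)
I = 11.0969 + 10.6367 = 21.7336
F = (S − I)·e^(rT) = (564.94 − 21.7336) · e^(0.0249·9/12)
= 543.2064 · e^0.018675 = 543.2064 × 1.018850 = kr 553.45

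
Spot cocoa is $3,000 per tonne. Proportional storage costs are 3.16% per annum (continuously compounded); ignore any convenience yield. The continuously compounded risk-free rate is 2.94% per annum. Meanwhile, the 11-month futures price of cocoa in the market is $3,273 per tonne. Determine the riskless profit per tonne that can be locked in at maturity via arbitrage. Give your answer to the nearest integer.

Fair futures: F* = S·e^(carry·T), with carry = (r + u) = 0.0294 + 0.0316 = 0.0610
F* = 3000 · e^(0.0610 × 11/12) = 3000 · e^0.055917 = 3000 × 1.057510 = $3172.5300
Market $3273 > fair $3172.5300: forward overpriced → cash-and-carry (buy spot, short the forward).
At maturity, profit = |F_mkt − F*| = |3273 − 3172.5300| = $100 per tonne

$100 per tonne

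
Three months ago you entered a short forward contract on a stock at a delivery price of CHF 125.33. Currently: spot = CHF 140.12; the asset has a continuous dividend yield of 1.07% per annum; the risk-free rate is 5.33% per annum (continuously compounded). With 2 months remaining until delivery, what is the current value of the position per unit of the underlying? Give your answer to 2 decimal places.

Current fair forward for the remaining 2 months: F = S·e^((r − q)·T), (r − q) = 0.0533 − 0.0107 = 0.0426
F = 140.12 · e^(0.0426 × 2/12) = 140.12 × 1.007125 = 141.1184
Value of long forward = (F − K)·e^(−rT) = (141.1184 − 125.33) · e^(−0.0533·2/12)
= 15.7884 × 0.991156 = 15.65
Short position value = −(long value) = -CHF 15.65

-CHF 15.65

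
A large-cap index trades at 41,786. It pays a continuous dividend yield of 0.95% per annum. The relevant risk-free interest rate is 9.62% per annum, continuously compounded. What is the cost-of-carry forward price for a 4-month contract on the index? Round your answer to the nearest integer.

43,011

F = S·e^((r − q)T) = 41786 · e^((0.0962 − 0.0095) × 4/12)
= 41786 · e^0.028900 = 41786 × 1.029322
F = 43,011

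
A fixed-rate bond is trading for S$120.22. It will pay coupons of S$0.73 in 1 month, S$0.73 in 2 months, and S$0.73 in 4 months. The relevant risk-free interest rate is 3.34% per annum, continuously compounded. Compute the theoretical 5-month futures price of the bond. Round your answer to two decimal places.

S$119.70

PV(coupons) I = 0.73·e^(−0.0334·1/12) + 0.73·e^(−0.0334·2/12) + 0.73·e^(−0.0334·4/12)
I = 0.7280 + 0.7259 + 0.7219 = 2.1758
F = (S − I)·e^(rT) = (120.22 − 2.1758) · e^(0.0334·5/12)
= 118.0442 · e^0.013917 = 118.0442 × 1.014014 = S$119.70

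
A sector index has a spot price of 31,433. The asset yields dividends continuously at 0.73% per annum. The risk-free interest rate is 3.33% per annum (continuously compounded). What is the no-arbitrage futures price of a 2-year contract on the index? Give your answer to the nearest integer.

F = S·e^((r − q)T) = 31433 · e^((0.0333 − 0.0073) × 2)
= 31433 · e^0.052000 = 31433 × 1.053376
F = 33,111

33,111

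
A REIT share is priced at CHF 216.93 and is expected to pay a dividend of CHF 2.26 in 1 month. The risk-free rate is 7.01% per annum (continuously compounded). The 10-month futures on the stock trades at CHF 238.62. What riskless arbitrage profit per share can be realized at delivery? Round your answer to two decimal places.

CHF 11.02 per share

PV(dividends) I = 2.26·e^(−0.0701·1/12) = 2.2468
Fair futures F* = (S − I)·e^(rT) = (216.93 − 2.2468)·e^0.058417 = 214.6832 × 1.060157 = 227.5979
Market CHF 238.62 > fair 227.5979: forward overpriced → cash-and-carry (borrow at r, buy the stock and collect the dividends, short the forward).
Profit at T = |F_mkt − F*| = |238.62 − 227.5979| = CHF 11.02 per share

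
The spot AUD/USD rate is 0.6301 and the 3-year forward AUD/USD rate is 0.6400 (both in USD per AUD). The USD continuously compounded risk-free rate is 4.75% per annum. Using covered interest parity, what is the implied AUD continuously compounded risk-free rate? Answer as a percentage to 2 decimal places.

4.23%

F = S·e^((r_USD − r_AUD)T) ⇒ r_AUD = r_USD − ln(F/S)/T
ln(0.6400/0.6301) = 0.015590; /(3) = 0.005197
r_AUD = 0.0475 − 0.005197 = 0.042303
r_AUD = 4.23%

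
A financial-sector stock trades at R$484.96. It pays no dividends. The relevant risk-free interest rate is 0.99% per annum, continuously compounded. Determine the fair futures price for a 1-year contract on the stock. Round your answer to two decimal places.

F = S·e^(rT) = 484.96 · e^(0.0099 × 1)
= 484.96 · e^0.009900 = 484.96 × 1.009949
F = R$489.78

R$489.78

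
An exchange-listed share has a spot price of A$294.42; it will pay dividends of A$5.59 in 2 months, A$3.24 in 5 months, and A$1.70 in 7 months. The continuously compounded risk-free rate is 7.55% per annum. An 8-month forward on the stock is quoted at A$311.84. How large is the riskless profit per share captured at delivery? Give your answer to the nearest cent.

PV(dividends) I = 5.59·e^(−0.0755·2/12) + 3.24·e^(−0.0755·5/12) + 1.70·e^(−0.0755·7/12) = 10.2865
Fair forward F* = (S − I)·e^(rT) = (294.42 − 10.2865)·e^0.050333 = 284.1335 × 1.051621 = 298.8008
Market A$311.84 > fair 298.8008: forward overpriced → cash-and-carry (borrow at r, buy the stock and collect the dividends, short the forward).
Profit at T = |F_mkt − F*| = |311.84 − 298.8008| = A$13.04 per share

A$13.04 per share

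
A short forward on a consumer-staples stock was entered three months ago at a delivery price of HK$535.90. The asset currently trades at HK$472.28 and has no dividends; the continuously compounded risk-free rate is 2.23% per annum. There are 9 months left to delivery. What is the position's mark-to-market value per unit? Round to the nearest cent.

Current fair forward for the remaining 9 months: F = S·e^(r·T), r = 0.0223
F = 472.28 · e^(0.0223 × 9/12) = 472.28 × 1.016866 = 480.2455
Value of long forward = (F − K)·e^(−rT) = (480.2455 − 535.90) · e^(−0.0223·9/12)
= -55.6545 × 0.983414 = -54.73
Short position value = −(long value) = HK$54.73

HK$54.73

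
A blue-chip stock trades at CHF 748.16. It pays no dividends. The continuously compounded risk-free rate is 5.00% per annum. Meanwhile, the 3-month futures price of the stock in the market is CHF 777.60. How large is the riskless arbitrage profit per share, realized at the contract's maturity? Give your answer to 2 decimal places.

Fair futures: F* = S·e^(carry·T), with carry = r = 0.0500
F* = 748.16 · e^(0.0500 × 3/12) = 748.16 · e^0.012500 = 748.16 × 1.012578 = CHF 757.5704
Market CHF 777.60 > fair CHF 757.5704: forward overpriced → cash-and-carry (buy spot, short the forward).
At maturity, profit = |F_mkt − F*| = |777.60 − 757.5704| = CHF 20.03 per share

CHF 20.03 per share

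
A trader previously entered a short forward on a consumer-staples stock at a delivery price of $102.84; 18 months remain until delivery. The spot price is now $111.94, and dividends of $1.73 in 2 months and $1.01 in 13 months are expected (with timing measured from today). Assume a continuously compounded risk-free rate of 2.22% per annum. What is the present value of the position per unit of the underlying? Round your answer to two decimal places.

-$9.76

PV(remaining dividends) I = 1.73·e^(−0.0222·2/12) + 1.01·e^(−0.0222·13/12) = 2.7096
Current forward F = (S − I)·e^(rT) = (111.94 − 2.7096)·e^(0.0222·18/12) = 109.2304 × 1.033861 = 112.9291
Value (long) = (F − K)·e^(−rT) = (112.9291 − 102.84) × 0.967248 = 9.7587
Short position value = −(long value) = -$9.76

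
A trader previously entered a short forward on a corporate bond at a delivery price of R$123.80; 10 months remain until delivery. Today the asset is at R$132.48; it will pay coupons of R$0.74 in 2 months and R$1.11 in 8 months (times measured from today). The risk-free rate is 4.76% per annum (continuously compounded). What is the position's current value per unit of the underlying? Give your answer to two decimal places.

-R$11.69

PV(remaining coupons) I = 0.74·e^(−0.0476·2/12) + 1.11·e^(−0.0476·8/12) = 1.8095
Current forward F = (S − I)·e^(rT) = (132.48 − 1.8095)·e^(0.0476·10/12) = 130.6705 × 1.040464 = 135.9580
Value (long) = (F − K)·e^(−rT) = (135.9580 − 123.80) × 0.961110 = 11.6852
Short position value = −(long value) = -R$11.69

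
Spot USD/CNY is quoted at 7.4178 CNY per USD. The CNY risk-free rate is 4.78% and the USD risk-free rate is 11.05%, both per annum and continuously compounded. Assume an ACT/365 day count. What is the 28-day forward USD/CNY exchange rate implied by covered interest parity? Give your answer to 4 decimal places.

F = S·e^((r_CNY − r_USD)T) = 7.4178 · e^((0.0478 − 0.1105) × 28/365)
= 7.4178 · e^-0.004810 = 7.4178 × 0.995202
F = 7.3822 CNY per USD

7.3822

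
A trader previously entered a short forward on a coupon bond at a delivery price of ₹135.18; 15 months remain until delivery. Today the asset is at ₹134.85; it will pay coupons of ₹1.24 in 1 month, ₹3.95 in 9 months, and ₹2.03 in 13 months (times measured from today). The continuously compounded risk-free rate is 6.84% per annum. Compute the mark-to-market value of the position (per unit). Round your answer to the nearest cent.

-₹3.88

PV(remaining coupons) I = 1.24·e^(−0.0684·1/12) + 3.95·e^(−0.0684·9/12) + 2.03·e^(−0.0684·13/12) = 6.8704
Current forward F = (S − I)·e^(rT) = (134.85 − 6.8704)·e^(0.0684·15/12) = 127.9796 × 1.089262 = 139.4033
Value (long) = (F − K)·e^(−rT) = (139.4033 − 135.18) × 0.918053 = 3.8772
Short position value = −(long value) = -₹3.88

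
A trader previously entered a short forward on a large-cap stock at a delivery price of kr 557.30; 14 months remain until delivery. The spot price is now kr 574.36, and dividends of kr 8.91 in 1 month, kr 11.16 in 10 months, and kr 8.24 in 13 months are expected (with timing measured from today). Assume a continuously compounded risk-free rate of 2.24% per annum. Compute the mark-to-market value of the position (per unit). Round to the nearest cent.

-kr 3.55

PV(remaining dividends) I = 8.91·e^(−0.0224·1/12) + 11.16·e^(−0.0224·10/12) + 8.24·e^(−0.0224·13/12) = 27.8894
Current forward F = (S − I)·e^(rT) = (574.36 − 27.8894)·e^(0.0224·14/12) = 546.4706 × 1.026478 = 560.9400
Value (long) = (F − K)·e^(−rT) = (560.9400 − 557.30) × 0.974205 = 3.5461
Short position value = −(long value) = -kr 3.55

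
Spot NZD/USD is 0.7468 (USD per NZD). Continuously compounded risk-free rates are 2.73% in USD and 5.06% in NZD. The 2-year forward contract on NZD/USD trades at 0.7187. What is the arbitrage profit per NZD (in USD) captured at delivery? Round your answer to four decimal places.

0.0059 per NZD (in USD)

Fair forward: F* = S·e^(carry·T), with carry = (r_USD − r_NZD) = 0.0273 − 0.0506 = -0.0233
F* = 0.7468 · e^(-0.0233 × 2) = 0.7468 · e^-0.046600 = 0.7468 × 0.954469 = 0.7128
Market 0.7187 > fair 0.7128: forward overpriced → cash-and-carry (buy spot, short the forward).
At maturity, profit = |F_mkt − F*| = |0.7187 − 0.7128| = 0.0059 per NZD (in USD)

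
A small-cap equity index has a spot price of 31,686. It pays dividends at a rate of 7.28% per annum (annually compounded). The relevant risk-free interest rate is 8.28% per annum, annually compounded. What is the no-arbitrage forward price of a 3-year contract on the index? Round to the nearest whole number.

F = S · (1+r)^T / (1+q)^T
= 31686 × 1.269535 / 1.234685 = 31686 × 1.028226
F = 32,580

32,580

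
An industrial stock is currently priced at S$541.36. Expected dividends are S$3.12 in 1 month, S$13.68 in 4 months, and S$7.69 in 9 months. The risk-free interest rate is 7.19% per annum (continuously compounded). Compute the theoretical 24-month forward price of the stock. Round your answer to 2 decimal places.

PV(dividends) I = 3.12·e^(−0.0719·1/12) + 13.68·e^(−0.0719·4/12) + 7.69·e^(−0.0719·9/12)
I = 3.1014 + 13.3560 + 7.2863 = 23.7437
F = (S − I)·e^(rT) = (541.36 − 23.7437) · e^(0.0719·24/12)
= 517.6163 · e^0.143800 = 517.6163 × 1.154653 = S$597.67

S$597.67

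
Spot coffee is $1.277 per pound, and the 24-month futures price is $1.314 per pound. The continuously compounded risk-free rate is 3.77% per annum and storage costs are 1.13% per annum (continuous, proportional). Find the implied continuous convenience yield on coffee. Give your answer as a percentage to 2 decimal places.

F = S·e^((r+u−y)T) ⇒ (r+u−y) = ln(F/S)/T
ln(1.314/1.277) = 0.028562; /T ⇒ 0.014281
y = r + u − ln(F/S)/T = 0.0377 + 0.0113 − 0.014281 = 0.034719
y = 3.47%

3.47%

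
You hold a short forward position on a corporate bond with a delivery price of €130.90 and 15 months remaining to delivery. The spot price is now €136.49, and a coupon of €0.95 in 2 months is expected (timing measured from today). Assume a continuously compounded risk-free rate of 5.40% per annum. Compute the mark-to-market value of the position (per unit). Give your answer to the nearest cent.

PV(remaining coupons) I = 0.95·e^(−0.0540·2/12) = 0.9415
Current forward F = (S − I)·e^(rT) = (136.49 − 0.9415)·e^(0.0540·15/12) = 135.5485 × 1.069830 = 145.0139
Value (long) = (F − K)·e^(−rT) = (145.0139 − 130.90) × 0.934728 = 13.1927
Short position value = −(long value) = -€13.19

-€13.19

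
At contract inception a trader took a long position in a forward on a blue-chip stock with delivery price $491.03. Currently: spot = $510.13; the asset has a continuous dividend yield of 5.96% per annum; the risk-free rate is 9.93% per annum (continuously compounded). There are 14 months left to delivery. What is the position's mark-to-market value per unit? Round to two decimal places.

$38.55

Current fair forward for the remaining 14 months: F = S·e^((r − q)·T), (r − q) = 0.0993 − 0.0596 = 0.0397
F = 510.13 · e^(0.0397 × 14/12) = 510.13 × 1.047406 = 534.3132
Value of long forward = (F − K)·e^(−rT) = (534.3132 − 491.03) · e^(−0.0993·14/12)
= 43.2832 × 0.890609 = 38.55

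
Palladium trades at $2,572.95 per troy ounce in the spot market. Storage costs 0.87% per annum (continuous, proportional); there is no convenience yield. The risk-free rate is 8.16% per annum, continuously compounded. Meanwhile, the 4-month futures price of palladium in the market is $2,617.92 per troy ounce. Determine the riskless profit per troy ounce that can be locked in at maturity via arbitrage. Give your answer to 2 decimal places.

Fair futures: F* = S·e^(carry·T), with carry = (r + u) = 0.0816 + 0.0087 = 0.0903
F* = 2572.95 · e^(0.0903 × 4/12) = 2572.95 · e^0.03010000 = 2572.95 × 1.03055758 = $2651.5731
Market $2617.92 < fair $2651.5731: forward underpriced → reverse cash-and-carry (short spot, go long the forward).
At maturity, profit = |F_mkt − F*| = |2617.92 − 2651.5731| = $33.65 per troy ounce

$33.65 per troy ounce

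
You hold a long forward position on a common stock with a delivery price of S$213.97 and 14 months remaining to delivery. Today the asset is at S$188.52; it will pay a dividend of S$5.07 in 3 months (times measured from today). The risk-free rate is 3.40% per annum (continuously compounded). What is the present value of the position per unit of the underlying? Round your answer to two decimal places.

-S$22.16

PV(remaining dividends) I = 5.07·e^(−0.0340·3/12) = 5.0271
Current forward F = (S − I)·e^(rT) = (188.52 − 5.0271)·e^(0.0340·14/12) = 183.4929 × 1.040464 = 190.9178
Value (long) = (F − K)·e^(−rT) = (190.9178 − 213.97) × 0.961110 = -22.1557
Value = -S$22.16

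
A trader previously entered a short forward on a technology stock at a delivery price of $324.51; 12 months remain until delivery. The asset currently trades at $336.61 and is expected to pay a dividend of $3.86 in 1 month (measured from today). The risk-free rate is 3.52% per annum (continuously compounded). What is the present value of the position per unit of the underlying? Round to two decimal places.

-$19.48

PV(remaining dividends) I = 3.86·e^(−0.0352·1/12) = 3.8487
Current forward F = (S − I)·e^(rT) = (336.61 − 3.8487)·e^(0.0352·12/12) = 332.7613 × 1.035827 = 344.6831
Value (long) = (F − K)·e^(−rT) = (344.6831 − 324.51) × 0.965412 = 19.4754
Short position value = −(long value) = -$19.48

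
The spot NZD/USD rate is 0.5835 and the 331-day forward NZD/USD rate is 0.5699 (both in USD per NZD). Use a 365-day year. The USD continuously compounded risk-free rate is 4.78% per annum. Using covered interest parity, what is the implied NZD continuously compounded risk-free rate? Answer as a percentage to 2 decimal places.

7.38%

F = S·e^((r_USD − r_NZD)T) ⇒ r_NZD = r_USD − ln(F/S)/T
ln(0.5699/0.5835) = -0.023584; /(331/365) = -0.026007
r_NZD = 0.0478 + 0.026007 = 0.073807
r_NZD = 7.38%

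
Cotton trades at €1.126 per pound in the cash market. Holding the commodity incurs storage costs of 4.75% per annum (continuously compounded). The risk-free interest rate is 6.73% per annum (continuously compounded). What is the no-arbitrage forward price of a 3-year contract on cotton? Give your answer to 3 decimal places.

Net carry = r + u − y = 0.0673 + 0.0475 − 0.0000 = 0.1148
F = S·e^((r+u−y)T) = 1.126 · e^(0.1148 × 3) = 1.126 · e^0.344400
= 1.126 × 1.411143 = €1.589 per pound

€1.589 per pound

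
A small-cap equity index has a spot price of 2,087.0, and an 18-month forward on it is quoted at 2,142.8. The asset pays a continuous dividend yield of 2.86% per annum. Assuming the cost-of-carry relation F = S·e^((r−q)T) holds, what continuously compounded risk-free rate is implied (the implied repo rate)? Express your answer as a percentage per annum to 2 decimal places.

From F = S·e^((r−q)T): (r − q) = ln(F/S)/T
ln(2142.8/2087.0) = ln(1.026737) = 0.026386
(r − q) = 0.026386 / (18/12) = 0.017591
r = ln(F/S)/T + q = 0.017591 + 0.0286 = 0.046191
r = 4.62%

4.62%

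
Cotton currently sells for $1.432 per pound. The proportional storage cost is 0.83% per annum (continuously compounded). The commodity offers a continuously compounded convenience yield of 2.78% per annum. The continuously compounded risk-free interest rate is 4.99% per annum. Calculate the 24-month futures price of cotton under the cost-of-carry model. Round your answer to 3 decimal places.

$1.522 per pound

Net carry = r + u − y = 0.0499 + 0.0083 − 0.0278 = 0.0304
F = S·e^((r+u−y)T) = 1.432 · e^(0.0304 × 24/12) = 1.432 · e^0.060800
= 1.432 × 1.062686 = $1.522 per pound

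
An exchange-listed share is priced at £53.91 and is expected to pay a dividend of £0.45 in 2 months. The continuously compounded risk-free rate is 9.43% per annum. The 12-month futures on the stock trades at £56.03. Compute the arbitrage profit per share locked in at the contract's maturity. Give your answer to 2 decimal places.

PV(dividends) I = 0.45·e^(−0.0943·2/12) = 0.4430
Fair futures F* = (S − I)·e^(rT) = (53.91 − 0.4430)·e^0.094300 = 53.4670 × 1.098889 = 58.7543
Market £56.03 < fair 58.7543: forward underpriced → reverse cash-and-carry (short the stock, invest proceeds at r, pay the dividends, go long the forward).
Profit at T = |F_mkt − F*| = |56.03 − 58.7543| = £2.72 per share

£2.72 per share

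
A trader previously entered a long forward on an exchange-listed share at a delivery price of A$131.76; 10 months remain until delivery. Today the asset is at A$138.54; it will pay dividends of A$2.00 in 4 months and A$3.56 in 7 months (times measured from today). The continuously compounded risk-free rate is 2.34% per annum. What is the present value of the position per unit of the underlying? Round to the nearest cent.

PV(remaining dividends) I = 2.00·e^(−0.0234·4/12) + 3.56·e^(−0.0234·7/12) = 5.4962
Current forward F = (S − I)·e^(rT) = (138.54 − 5.4962)·e^(0.0234·10/12) = 133.0438 × 1.019691 = 135.6636
Value (long) = (F − K)·e^(−rT) = (135.6636 − 131.76) × 0.980689 = 3.8282
Value = A$3.83

A$3.83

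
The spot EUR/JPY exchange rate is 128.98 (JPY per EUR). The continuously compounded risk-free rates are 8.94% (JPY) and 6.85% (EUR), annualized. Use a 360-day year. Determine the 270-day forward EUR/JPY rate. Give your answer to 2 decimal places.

131.02

F = S·e^((r_JPY − r_EUR)T) = 128.98 · e^((0.0894 − 0.0685) × 270/360)
= 128.98 · e^0.015675 = 128.98 × 1.015798
F = 131.02 JPY per EUR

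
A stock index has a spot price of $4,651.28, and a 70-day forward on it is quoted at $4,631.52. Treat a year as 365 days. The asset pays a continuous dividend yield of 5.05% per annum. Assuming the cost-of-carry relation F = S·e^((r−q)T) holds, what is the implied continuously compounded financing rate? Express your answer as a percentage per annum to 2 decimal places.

2.83%

From F = S·e^((r−q)T): (r − q) = ln(F/S)/T
ln(4631.52/4651.28) = ln(0.995752) = -0.004257
(r − q) = -0.004257 / (70/365) = -0.022197
r = ln(F/S)/T + q = -0.022197 + 0.0505 = 0.028303
r = 2.83%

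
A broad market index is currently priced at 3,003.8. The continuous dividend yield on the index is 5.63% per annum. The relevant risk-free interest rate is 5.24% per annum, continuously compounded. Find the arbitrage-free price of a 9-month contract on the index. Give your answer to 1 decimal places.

2,995.0

F = S·e^((r − q)T) = 3003.8 · e^((0.0524 − 0.0563) × 9/12)
= 3003.8 · e^-0.002925 = 3003.8 × 0.997079
F = 2,995.0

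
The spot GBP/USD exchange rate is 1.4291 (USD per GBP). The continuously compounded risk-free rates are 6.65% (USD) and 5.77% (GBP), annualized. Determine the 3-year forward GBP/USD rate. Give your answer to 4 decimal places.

F = S·e^((r_USD − r_GBP)T) = 1.4291 · e^((0.0665 − 0.0577) × 3)
= 1.4291 · e^0.026400 = 1.4291 × 1.026752
F = 1.4673 USD per GBP

1.4673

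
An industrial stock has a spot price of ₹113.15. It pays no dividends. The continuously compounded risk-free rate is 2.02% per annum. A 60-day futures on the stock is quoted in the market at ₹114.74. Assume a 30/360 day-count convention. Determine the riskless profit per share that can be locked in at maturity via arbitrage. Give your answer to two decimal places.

Fair futures: F* = S·e^(carry·T), with carry = r = 0.0202
F* = 113.15 · e^(0.0202 × 60/360) = 113.15 · e^0.003367 = 113.15 × 1.003373 = ₹113.5317
Market ₹114.74 > fair ₹113.5317: forward overpriced → cash-and-carry (buy spot, short the forward).
At maturity, profit = |F_mkt − F*| = |114.74 − 113.5317| = ₹1.21 per share

₹1.21 per share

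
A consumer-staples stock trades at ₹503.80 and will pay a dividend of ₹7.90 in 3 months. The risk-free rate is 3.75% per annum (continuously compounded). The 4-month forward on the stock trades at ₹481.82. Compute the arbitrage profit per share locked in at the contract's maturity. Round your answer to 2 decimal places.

₹20.39 per share

PV(dividends) I = 7.90·e^(−0.0375·3/12) = 7.8263
Fair forward F* = (S − I)·e^(rT) = (503.80 − 7.8263)·e^0.012500 = 495.9737 × 1.012578 = 502.2121
Market ₹481.82 < fair 502.2121: forward underpriced → reverse cash-and-carry (short the stock, invest proceeds at r, pay the dividends, go long the forward).
Profit at T = |F_mkt − F*| = |481.82 − 502.2121| = ₹20.39 per share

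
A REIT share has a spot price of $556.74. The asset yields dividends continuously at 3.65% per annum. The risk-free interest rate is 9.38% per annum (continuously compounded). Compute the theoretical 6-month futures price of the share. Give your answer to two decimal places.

$572.92

F = S·e^((r − q)T) = 556.74 · e^((0.0938 − 0.0365) × 6/12)
= 556.74 · e^0.028650 = 556.74 × 1.029064
F = $572.92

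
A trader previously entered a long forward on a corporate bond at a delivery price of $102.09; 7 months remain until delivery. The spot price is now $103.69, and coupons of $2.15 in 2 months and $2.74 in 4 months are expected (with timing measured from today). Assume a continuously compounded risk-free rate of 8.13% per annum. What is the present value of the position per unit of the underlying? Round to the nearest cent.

$1.54

PV(remaining coupons) I = 2.15·e^(−0.0813·2/12) + 2.74·e^(−0.0813·4/12) = 4.7878
Current forward F = (S − I)·e^(rT) = (103.69 − 4.7878)·e^(0.0813·7/12) = 98.9022 × 1.048568 = 103.7057
Value (long) = (F − K)·e^(−rT) = (103.7057 − 102.09) × 0.953682 = 1.5409
Value = $1.54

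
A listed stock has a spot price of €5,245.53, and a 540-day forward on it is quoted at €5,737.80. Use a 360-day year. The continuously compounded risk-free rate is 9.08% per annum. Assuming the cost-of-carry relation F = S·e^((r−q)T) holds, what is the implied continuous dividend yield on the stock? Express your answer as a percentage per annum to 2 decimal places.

From F = S·e^((r−q)T): (r − q) = ln(F/S)/T
ln(5737.80/5245.53) = ln(1.093846) = 0.089700
(r − q) = 0.089700 / (540/360) = 0.059800
q = r − ln(F/S)/T = 0.0908 − 0.059800 = 0.031000
q = 3.10%

3.10%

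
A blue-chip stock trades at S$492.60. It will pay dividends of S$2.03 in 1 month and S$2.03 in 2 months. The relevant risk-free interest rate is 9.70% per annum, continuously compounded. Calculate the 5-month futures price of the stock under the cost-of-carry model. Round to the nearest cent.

S$508.74

PV(dividends) I = 2.03·e^(−0.0970·1/12) + 2.03·e^(−0.0970·2/12)
I = 2.0137 + 1.9974 = 4.0111
F = (S − I)·e^(rT) = (492.60 − 4.0111) · e^(0.0970·5/12)
= 488.5889 · e^0.040417 = 488.5889 × 1.041245 = S$508.74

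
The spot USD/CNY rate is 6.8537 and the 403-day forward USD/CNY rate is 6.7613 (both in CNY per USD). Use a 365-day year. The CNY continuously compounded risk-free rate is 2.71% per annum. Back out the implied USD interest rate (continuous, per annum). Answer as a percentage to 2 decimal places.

F = S·e^((r_CNY − r_USD)T) ⇒ r_USD = r_CNY − ln(F/S)/T
ln(6.7613/6.8537) = -0.013573; /(403/365) = -0.012293
r_USD = 0.0271 + 0.012293 = 0.039393
r_USD = 3.94%

3.94%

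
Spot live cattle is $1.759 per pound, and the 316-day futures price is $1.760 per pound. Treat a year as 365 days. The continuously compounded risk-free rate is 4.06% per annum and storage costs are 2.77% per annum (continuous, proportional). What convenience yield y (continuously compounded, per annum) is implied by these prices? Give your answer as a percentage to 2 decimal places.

6.76%

F = S·e^((r+u−y)T) ⇒ (r+u−y) = ln(F/S)/T
ln(1.760/1.759) = 0.000568; /T ⇒ 0.000656
y = r + u − ln(F/S)/T = 0.0406 + 0.0277 − 0.000656 = 0.067644
y = 6.76%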